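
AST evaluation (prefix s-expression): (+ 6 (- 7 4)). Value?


Evaluate inner: (- 7 4) = 3
Evaluate root: (+ 6 3) = 9
Result: 9


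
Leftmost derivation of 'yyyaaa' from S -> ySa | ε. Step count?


Derivation: S => ySa => yySaa => yyySaaa => yyyaaa
Steps: 4


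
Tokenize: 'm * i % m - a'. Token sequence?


Scan left to right, longest-match per lexeme
Tokens: ID(m), OP(*), ID(i), OP(%), ID(m), OP(-), ID(a)


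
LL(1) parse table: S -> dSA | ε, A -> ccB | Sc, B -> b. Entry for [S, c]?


For [S, c]: ε is nullable and 'c' ∈ FOLLOW(S)
Entry: S -> ε


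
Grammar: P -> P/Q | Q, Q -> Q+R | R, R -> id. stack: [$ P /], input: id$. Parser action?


no handle ('P/' is not any RHS); shift 'id'
Action: shift


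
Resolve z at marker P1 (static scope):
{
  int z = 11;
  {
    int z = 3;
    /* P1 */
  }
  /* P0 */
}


z declared in the same block as P1
z = 3


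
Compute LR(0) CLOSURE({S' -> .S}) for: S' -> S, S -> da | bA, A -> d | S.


Start: S' -> .S
For each item with dot before a nonterminal B, add B -> .γ for every B-production
Closure: [S' -> .S, S -> .da, S -> .bA]


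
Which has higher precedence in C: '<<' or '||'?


'<<' is shift (level 8); '||' is logical OR (level 1)
Higher level binds tighter
'<<' has higher precedence than '||'


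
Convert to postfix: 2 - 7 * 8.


* has higher precedence, evaluate 7*8 first
Postfix: 2 7 8 * -


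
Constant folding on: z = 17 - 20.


17 - 20 = -3 at compile time
Optimized: z = -3


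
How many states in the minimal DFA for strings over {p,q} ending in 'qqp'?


Track the longest suffix of input matching a prefix of 'qqp': 4 classes (prefixes of length 0..3)
Minimal DFA: 4 states


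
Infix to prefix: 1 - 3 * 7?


'*' binds tighter: tree is (- 1 (* 3 7))
Prefix: - 1 * 3 7


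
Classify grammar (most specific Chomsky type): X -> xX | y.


Right-linear: every RHS is a terminal or a terminal followed by one nonterminal
Classification: Type 3 (Regular)


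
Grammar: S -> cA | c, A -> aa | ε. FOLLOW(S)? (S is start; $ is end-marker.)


$ ∈ FOLLOW(S). For each A -> αBβ: add FIRST(β)\{ε} to FOLLOW(B); if β nullable, add FOLLOW(A).
FOLLOW(S) = {$}


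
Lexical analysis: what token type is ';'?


Pattern: delimiter/punctuation
Type: PUNCTUATION


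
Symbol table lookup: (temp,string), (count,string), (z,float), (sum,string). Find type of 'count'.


Lookup 'count' → type string


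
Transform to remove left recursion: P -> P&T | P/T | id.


Left-recursive alternatives: P&T, P/T; non-recursive: id
Introduce P': P -> idP', P' -> &TP' | /TP' | ε


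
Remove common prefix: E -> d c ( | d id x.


Common prefix: 'd'
Factored: E -> d E', E' -> c ( | id x


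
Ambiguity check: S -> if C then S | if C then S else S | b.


dangling else: 'if C then if C then b else b' parses two ways
Ambiguous


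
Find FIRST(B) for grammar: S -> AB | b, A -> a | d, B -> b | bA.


Per alternative of B: FIRST(b) = {b}; FIRST(bA) = {b}
FIRST(B) = {b}


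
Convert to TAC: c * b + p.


Break into single-operator statements:
t1 = c * b
t2 = t1 + p


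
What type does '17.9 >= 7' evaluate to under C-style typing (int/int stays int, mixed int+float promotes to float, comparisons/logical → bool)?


Operand types: float >= int
Rule: comparison yields bool
Result type: bool


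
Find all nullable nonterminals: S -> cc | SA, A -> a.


A nonterminal is nullable iff some alternative derives ε (directly, or every symbol in it is nullable)
Nullable: {}


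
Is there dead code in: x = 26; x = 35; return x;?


first assignment to x is overwritten before any read
Dead: 'x = 26'


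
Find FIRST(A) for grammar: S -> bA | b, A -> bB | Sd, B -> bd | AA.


Per alternative of A: FIRST(bB) = {b}; FIRST(Sd) = {b}
FIRST(A) = {b}


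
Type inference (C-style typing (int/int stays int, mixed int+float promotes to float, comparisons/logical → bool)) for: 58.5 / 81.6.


Operand types: float / float
Rule: mixed int/float promotes to float; int/int stays int
Result type: float


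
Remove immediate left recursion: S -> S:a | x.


Left-recursive alternatives: S:a; non-recursive: x
Introduce S': S -> xS', S' -> :aS' | ε


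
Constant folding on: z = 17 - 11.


17 - 11 = 6 at compile time
Optimized: z = 6


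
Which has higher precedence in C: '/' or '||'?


'/' is multiplicative (level 10); '||' is logical OR (level 1)
Higher level binds tighter
'/' has higher precedence than '||'


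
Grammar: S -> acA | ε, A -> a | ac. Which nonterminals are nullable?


A nonterminal is nullable iff some alternative derives ε (directly, or every symbol in it is nullable)
Nullable: {S}


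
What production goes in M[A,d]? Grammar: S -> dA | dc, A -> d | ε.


For [A, d]: 'd' ∈ FIRST(d)
Entry: A -> d


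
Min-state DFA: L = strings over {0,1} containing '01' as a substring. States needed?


KMP-style automaton: 2 progress states + 1 absorbing accept = 3
Minimal DFA: 3 states


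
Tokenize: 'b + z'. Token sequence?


Scan left to right, longest-match per lexeme
Tokens: ID(b), OP(+), ID(z)


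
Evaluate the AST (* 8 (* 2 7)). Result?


Evaluate inner: (* 2 7) = 14
Evaluate root: (* 8 14) = 112
Result: 112


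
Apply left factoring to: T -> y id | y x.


Common prefix: 'y'
Factored: T -> y T', T' -> id | x


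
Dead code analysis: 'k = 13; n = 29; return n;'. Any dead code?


k is assigned but never read
Dead: 'k = 13'


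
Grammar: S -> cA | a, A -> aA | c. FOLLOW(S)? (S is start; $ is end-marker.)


$ ∈ FOLLOW(S). For each A -> αBβ: add FIRST(β)\{ε} to FOLLOW(B); if β nullable, add FOLLOW(A).
FOLLOW(S) = {$}


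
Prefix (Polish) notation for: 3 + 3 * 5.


'*' binds tighter: tree is (+ 3 (* 3 5))
Prefix: + 3 * 3 5


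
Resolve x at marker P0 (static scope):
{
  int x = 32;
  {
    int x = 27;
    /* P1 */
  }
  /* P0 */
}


x declared in the same block as P0
x = 32


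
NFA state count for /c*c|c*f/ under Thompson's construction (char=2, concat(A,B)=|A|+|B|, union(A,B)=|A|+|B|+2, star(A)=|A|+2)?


Syntax tree has 4 char leaf(s), 1 union(s), 2 star(s)
chars contribute 4×2 = 8; each union adds +2; each star adds +2
Total: 8 + 2 + 4 = 14 states


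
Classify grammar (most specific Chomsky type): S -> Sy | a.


Left-linear: every RHS is a terminal or one nonterminal followed by a terminal
Classification: Type 3 (Regular)


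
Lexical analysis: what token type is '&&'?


Pattern: operator symbol
Type: OPERATOR


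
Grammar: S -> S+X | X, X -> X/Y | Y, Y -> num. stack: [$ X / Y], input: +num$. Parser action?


handle 'X/Y' on top
Action: reduce (X -> X/Y)


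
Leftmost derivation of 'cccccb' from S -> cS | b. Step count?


Derivation: S => cS => ccS => cccS => ccccS => cccccS => cccccb
Steps: 6


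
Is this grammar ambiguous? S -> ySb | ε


balanced y^n…b^n: each string has a unique parse
Unambiguous


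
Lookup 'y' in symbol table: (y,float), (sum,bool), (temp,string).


Lookup 'y' → type float


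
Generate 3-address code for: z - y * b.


Break into single-operator statements:
t1 = y * b
t2 = z - t1


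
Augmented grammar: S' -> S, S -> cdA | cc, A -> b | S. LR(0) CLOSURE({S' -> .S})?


Start: S' -> .S
For each item with dot before a nonterminal B, add B -> .γ for every B-production
Closure: [S' -> .S, S -> .cdA, S -> .cc]


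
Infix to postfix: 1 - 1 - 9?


Left to right (same or higher precedence on left)
Postfix: 1 1 - 9 -


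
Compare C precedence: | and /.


'/' is multiplicative (level 10); '|' is bitwise OR (level 3)
Higher level binds tighter
'/' has higher precedence than '|'


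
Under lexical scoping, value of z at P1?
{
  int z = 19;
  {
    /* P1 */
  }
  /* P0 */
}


P1's block does not declare z; resolves to the enclosing declaration at depth 0
z = 19


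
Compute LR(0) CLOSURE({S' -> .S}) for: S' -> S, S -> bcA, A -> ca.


Start: S' -> .S
For each item with dot before a nonterminal B, add B -> .γ for every B-production
Closure: [S' -> .S, S -> .bcA]


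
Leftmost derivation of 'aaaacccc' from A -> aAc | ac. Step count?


Derivation: A => aAc => aaAcc => aaaAccc => aaaacccc
Steps: 4


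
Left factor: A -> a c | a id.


Common prefix: 'a'
Factored: A -> a A', A' -> c | id


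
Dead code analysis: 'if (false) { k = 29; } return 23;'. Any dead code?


condition is constant false, so the whole block is unreachable
Dead: 'if (false) { k = 29; }'


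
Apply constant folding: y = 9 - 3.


9 - 3 = 6 at compile time
Optimized: y = 6


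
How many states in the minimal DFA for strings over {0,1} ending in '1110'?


Track the longest suffix of input matching a prefix of '1110': 5 classes (prefixes of length 0..4)
Minimal DFA: 5 states


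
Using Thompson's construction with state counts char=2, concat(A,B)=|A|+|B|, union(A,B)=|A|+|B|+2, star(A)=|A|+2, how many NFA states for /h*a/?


Syntax tree has 2 char leaf(s), 0 union(s), 1 star(s)
chars contribute 2×2 = 4; each union adds +2; each star adds +2
Total: 4 + 0 + 2 = 6 states


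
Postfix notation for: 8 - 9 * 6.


* has higher precedence, evaluate 9*6 first
Postfix: 8 9 6 * -


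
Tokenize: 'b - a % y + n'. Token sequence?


Scan left to right, longest-match per lexeme
Tokens: ID(b), OP(-), ID(a), OP(%), ID(y), OP(+), ID(n)


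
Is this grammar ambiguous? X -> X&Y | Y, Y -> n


precedence layered via separate nonterminal Y: deterministic
Unambiguous


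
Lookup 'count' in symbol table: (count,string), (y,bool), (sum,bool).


Lookup 'count' → type string


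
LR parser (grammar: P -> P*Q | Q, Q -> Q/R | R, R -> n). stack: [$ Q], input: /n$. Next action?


shift '/' to continue Q -> Q/R
Action: shift


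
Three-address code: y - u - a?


Break into single-operator statements:
t1 = y - u
t2 = t1 - a


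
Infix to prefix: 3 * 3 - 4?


left-to-right (same/higher precedence on left): tree is (- (* 3 3) 4)
Prefix: - * 3 3 4


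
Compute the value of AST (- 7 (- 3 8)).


Evaluate inner: (- 3 8) = -5
Evaluate root: (- 7 -5) = 12
Result: 12


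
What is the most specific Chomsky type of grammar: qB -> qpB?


LHS has context (more than one symbol) and |LHS| ≤ |RHS|
Classification: Type 1 (Context-Sensitive)


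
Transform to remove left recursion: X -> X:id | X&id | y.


Left-recursive alternatives: X:id, X&id; non-recursive: y
Introduce X': X -> yX', X' -> :idX' | &idX' | ε


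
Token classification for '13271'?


Pattern: digits only
Type: INTEGER_LITERAL


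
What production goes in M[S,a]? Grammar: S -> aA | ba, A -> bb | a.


For [S, a]: 'a' ∈ FIRST(aA)
Entry: S -> aA


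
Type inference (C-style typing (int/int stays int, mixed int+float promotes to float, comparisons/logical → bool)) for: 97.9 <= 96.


Operand types: float <= int
Rule: comparison yields bool
Result type: bool


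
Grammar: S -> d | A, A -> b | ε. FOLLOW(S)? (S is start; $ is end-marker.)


$ ∈ FOLLOW(S). For each A -> αBβ: add FIRST(β)\{ε} to FOLLOW(B); if β nullable, add FOLLOW(A).
FOLLOW(S) = {$}


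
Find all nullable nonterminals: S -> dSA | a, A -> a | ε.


A nonterminal is nullable iff some alternative derives ε (directly, or every symbol in it is nullable)
Nullable: {A}


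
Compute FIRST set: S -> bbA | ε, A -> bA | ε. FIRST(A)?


Per alternative of A: FIRST(bA) = {b}; FIRST(ε) = {ε}
FIRST(A) = {b, ε}


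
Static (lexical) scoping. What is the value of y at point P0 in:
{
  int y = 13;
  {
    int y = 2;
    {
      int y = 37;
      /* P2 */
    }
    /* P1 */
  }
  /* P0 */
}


y declared in the same block as P0
y = 13


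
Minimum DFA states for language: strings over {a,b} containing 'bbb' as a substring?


KMP-style automaton: 3 progress states + 1 absorbing accept = 4
Minimal DFA: 4 states


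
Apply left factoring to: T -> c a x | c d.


Common prefix: 'c'
Factored: T -> c T', T' -> a x | d


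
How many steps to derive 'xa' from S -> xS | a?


Derivation: S => xS => xa
Steps: 2


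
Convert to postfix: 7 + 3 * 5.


* has higher precedence, evaluate 3*5 first
Postfix: 7 3 5 * +


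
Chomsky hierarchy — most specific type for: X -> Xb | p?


Left-linear: every RHS is a terminal or one nonterminal followed by a terminal
Classification: Type 3 (Regular)


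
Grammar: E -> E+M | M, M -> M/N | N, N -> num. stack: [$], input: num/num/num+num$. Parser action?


no handle on stack; shift 'num'
Action: shift


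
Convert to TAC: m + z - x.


Break into single-operator statements:
t1 = m + z
t2 = t1 - x


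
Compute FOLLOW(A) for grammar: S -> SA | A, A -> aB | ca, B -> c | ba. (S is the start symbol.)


$ ∈ FOLLOW(S). For each A -> αBβ: add FIRST(β)\{ε} to FOLLOW(B); if β nullable, add FOLLOW(A).
FOLLOW(A) = {$, a, c}


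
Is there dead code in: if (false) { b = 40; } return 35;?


condition is constant false, so the whole block is unreachable
Dead: 'if (false) { b = 40; }'


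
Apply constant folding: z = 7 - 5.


7 - 5 = 2 at compile time
Optimized: z = 2


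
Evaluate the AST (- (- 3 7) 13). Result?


Evaluate inner: (- 3 7) = -4
Evaluate root: (- -4 13) = -17
Result: -17


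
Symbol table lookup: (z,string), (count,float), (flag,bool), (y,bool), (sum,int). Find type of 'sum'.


Lookup 'sum' → type int


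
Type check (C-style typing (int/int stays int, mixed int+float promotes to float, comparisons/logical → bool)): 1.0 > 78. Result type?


Operand types: float > int
Rule: comparison yields bool
Result type: bool


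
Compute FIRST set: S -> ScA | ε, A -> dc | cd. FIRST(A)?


Per alternative of A: FIRST(dc) = {d}; FIRST(cd) = {c}
FIRST(A) = {c, d}


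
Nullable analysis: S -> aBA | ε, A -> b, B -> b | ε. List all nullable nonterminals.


A nonterminal is nullable iff some alternative derives ε (directly, or every symbol in it is nullable)
Nullable: {B, S}


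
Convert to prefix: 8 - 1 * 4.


'*' binds tighter: tree is (- 8 (* 1 4))
Prefix: - 8 * 1 4


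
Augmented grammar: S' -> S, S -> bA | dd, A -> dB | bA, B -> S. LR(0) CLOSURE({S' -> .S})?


Start: S' -> .S
For each item with dot before a nonterminal B, add B -> .γ for every B-production
Closure: [S' -> .S, S -> .bA, S -> .dd]


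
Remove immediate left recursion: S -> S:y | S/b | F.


Left-recursive alternatives: S:y, S/b; non-recursive: F
Introduce S': S -> FS', S' -> :yS' | /bS' | ε


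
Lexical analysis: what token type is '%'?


Pattern: operator symbol
Type: OPERATOR


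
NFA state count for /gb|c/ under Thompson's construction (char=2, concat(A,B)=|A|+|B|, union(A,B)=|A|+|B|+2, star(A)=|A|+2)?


Syntax tree has 3 char leaf(s), 1 union(s), 0 star(s)
chars contribute 3×2 = 6; each union adds +2; each star adds +2
Total: 6 + 2 + 0 = 8 states


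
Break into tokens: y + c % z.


Scan left to right, longest-match per lexeme
Tokens: ID(y), OP(+), ID(c), OP(%), ID(z)


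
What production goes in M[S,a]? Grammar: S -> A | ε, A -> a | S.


For [S, a]: 'a' ∈ FIRST(A)
Entry: S -> A


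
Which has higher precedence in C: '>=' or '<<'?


'<<' is shift (level 8); '>=' is relational (level 7)
Higher level binds tighter
'<<' has higher precedence than '>='


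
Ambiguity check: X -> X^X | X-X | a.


'a^a-a' has two parse trees (no precedence encoded between ^ and -)
Ambiguous


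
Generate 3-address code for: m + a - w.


Break into single-operator statements:
t1 = m + a
t2 = t1 - w


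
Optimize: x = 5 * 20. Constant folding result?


5 * 20 = 100 at compile time
Optimized: x = 100


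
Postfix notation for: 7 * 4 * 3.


Left to right (same or higher precedence on left)
Postfix: 7 4 * 3 *


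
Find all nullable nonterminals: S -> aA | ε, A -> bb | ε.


A nonterminal is nullable iff some alternative derives ε (directly, or every symbol in it is nullable)
Nullable: {A, S}


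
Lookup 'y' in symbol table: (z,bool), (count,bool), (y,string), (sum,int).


Lookup 'y' → type string


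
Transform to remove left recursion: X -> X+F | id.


Left-recursive alternatives: X+F; non-recursive: id
Introduce X': X -> idX', X' -> +FX' | ε


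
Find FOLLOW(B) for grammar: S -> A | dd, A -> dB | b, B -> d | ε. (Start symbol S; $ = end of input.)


$ ∈ FOLLOW(S). For each A -> αBβ: add FIRST(β)\{ε} to FOLLOW(B); if β nullable, add FOLLOW(A).
FOLLOW(B) = {$}


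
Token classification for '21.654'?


Pattern: digits with a decimal point
Type: FLOAT_LITERAL


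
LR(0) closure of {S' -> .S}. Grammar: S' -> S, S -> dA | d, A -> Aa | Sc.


Start: S' -> .S
For each item with dot before a nonterminal B, add B -> .γ for every B-production
Closure: [S' -> .S, S -> .dA, S -> .d]


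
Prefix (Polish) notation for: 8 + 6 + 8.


left-to-right (same/higher precedence on left): tree is (+ (+ 8 6) 8)
Prefix: + + 8 6 8


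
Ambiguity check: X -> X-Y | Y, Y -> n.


precedence layered via separate nonterminal Y: deterministic
Unambiguous


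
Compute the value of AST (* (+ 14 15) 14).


Evaluate inner: (+ 14 15) = 29
Evaluate root: (* 29 14) = 406
Result: 406


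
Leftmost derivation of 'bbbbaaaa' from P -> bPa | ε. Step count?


Derivation: P => bPa => bbPaa => bbbPaaa => bbbbPaaaa => bbbbaaaa
Steps: 5


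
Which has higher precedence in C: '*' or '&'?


'*' is multiplicative (level 10); '&' is bitwise AND (level 5)
Higher level binds tighter
'*' has higher precedence than '&'


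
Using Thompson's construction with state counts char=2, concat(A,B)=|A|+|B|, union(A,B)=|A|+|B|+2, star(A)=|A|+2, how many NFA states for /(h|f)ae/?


Syntax tree has 4 char leaf(s), 1 union(s), 0 star(s)
chars contribute 4×2 = 8; each union adds +2; each star adds +2
Total: 8 + 2 + 0 = 10 states


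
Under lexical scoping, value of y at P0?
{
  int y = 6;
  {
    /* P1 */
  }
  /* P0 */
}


y declared in the same block as P0
y = 6


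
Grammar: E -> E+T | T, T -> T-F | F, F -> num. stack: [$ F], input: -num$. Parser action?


'F' (not preceded by T-) is the handle for T -> F
Action: reduce (T -> F)


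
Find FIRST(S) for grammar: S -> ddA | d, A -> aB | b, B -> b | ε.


Per alternative of S: FIRST(ddA) = {d}; FIRST(d) = {d}
FIRST(S) = {d}


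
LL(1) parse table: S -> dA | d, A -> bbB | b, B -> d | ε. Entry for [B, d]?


For [B, d]: 'd' ∈ FIRST(d)
Entry: B -> d


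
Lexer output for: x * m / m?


Scan left to right, longest-match per lexeme
Tokens: ID(x), OP(*), ID(m), OP(/), ID(m)


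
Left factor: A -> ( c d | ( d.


Common prefix: '('
Factored: A -> ( A', A' -> c d | d


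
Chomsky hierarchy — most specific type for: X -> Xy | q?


Left-linear: every RHS is a terminal or one nonterminal followed by a terminal
Classification: Type 3 (Regular)


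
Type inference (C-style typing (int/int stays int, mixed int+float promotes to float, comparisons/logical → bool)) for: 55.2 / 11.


Operand types: float / int
Rule: mixed int/float promotes to float; int/int stays int
Result type: float


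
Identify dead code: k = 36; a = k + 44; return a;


k is read by a's definition; a is returned
No dead code


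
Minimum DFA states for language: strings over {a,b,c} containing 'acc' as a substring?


KMP-style automaton: 3 progress states + 1 absorbing accept = 4
Minimal DFA: 4 states


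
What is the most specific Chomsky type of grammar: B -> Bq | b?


Left-linear: every RHS is a terminal or one nonterminal followed by a terminal
Classification: Type 3 (Regular)


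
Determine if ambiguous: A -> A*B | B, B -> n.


precedence layered via separate nonterminal B: deterministic
Unambiguous


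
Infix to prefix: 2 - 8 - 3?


left-to-right (same/higher precedence on left): tree is (- (- 2 8) 3)
Prefix: - - 2 8 3


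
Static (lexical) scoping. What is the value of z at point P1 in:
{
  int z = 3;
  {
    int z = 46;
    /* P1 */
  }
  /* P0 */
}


z declared in the same block as P1
z = 46


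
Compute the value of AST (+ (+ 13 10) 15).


Evaluate inner: (+ 13 10) = 23
Evaluate root: (+ 23 15) = 38
Result: 38


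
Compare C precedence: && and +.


'+' is additive (level 9); '&&' is logical AND (level 2)
Higher level binds tighter
'+' has higher precedence than '&&'


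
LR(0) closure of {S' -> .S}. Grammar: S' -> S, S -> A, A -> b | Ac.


Start: S' -> .S
For each item with dot before a nonterminal B, add B -> .γ for every B-production
Closure: [S' -> .S, S -> .A, A -> .b, A -> .Ac]


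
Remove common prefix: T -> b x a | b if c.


Common prefix: 'b'
Factored: T -> b T', T' -> x a | if c


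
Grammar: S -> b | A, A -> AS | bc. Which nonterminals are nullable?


A nonterminal is nullable iff some alternative derives ε (directly, or every symbol in it is nullable)
Nullable: {}


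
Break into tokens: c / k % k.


Scan left to right, longest-match per lexeme
Tokens: ID(c), OP(/), ID(k), OP(%), ID(k)


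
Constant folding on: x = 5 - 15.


5 - 15 = -10 at compile time
Optimized: x = -10


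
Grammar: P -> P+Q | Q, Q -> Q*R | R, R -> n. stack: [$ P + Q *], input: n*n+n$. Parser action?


no handle; shift 'n'
Action: shift


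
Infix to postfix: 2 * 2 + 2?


Left to right (same or higher precedence on left)
Postfix: 2 2 * 2 +


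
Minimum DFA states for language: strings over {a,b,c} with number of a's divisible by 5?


Track (count of a) mod 5: states 0..4, accept at 0
Minimal DFA: 5 states


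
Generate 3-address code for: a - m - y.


Break into single-operator statements:
t1 = a - m
t2 = t1 - y


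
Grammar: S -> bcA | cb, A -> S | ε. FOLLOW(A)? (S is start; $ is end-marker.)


$ ∈ FOLLOW(S). For each A -> αBβ: add FIRST(β)\{ε} to FOLLOW(B); if β nullable, add FOLLOW(A).
FOLLOW(A) = {$}


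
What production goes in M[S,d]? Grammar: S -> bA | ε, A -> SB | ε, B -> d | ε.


For [S, d]: ε is nullable and 'd' ∈ FOLLOW(S)
Entry: S -> ε


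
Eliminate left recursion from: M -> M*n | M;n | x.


Left-recursive alternatives: M*n, M;n; non-recursive: x
Introduce M': M -> xM', M' -> *nM' | ;nM' | ε


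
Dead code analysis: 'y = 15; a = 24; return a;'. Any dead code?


y is assigned but never read
Dead: 'y = 15'


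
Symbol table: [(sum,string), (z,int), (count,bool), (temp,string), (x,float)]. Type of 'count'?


Lookup 'count' → type bool


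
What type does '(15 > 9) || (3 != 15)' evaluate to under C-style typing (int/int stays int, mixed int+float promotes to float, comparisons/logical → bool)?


Operand types: bool || bool
Rule: logical operators take bool operands and yield bool
Result type: bool


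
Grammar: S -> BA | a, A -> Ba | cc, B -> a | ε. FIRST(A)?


Per alternative of A: FIRST(Ba) = {a}; FIRST(cc) = {c}
FIRST(A) = {a, c}


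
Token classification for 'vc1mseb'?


Pattern: letter/underscore followed by alphanumerics, not a keyword
Type: IDENTIFIER


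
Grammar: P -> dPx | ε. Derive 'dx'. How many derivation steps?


Derivation: P => dPx => dx
Steps: 2


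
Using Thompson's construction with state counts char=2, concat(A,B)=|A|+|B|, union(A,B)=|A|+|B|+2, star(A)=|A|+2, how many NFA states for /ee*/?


Syntax tree has 2 char leaf(s), 0 union(s), 1 star(s)
chars contribute 2×2 = 4; each union adds +2; each star adds +2
Total: 4 + 0 + 2 = 6 states


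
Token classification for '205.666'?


Pattern: digits with a decimal point
Type: FLOAT_LITERAL


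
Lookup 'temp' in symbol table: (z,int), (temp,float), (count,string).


Lookup 'temp' → type float


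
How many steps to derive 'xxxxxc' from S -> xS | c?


Derivation: S => xS => xxS => xxxS => xxxxS => xxxxxS => xxxxxc
Steps: 6


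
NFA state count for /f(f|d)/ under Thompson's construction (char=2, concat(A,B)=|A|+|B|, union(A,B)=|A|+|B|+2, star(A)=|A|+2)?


Syntax tree has 3 char leaf(s), 1 union(s), 0 star(s)
chars contribute 3×2 = 6; each union adds +2; each star adds +2
Total: 6 + 2 + 0 = 8 states


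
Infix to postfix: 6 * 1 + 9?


Left to right (same or higher precedence on left)
Postfix: 6 1 * 9 +


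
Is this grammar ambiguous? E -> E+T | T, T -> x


precedence layered via separate nonterminal T: deterministic
Unambiguous


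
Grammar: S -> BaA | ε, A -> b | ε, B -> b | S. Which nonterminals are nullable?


A nonterminal is nullable iff some alternative derives ε (directly, or every symbol in it is nullable)
Nullable: {A, B, S}


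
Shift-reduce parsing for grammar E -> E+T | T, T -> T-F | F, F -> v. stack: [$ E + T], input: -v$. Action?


'-' can extend T; shift to build T -> T-F
Action: shift


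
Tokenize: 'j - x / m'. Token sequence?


Scan left to right, longest-match per lexeme
Tokens: ID(j), OP(-), ID(x), OP(/), ID(m)


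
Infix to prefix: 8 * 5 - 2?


left-to-right (same/higher precedence on left): tree is (- (* 8 5) 2)
Prefix: - * 8 5 2


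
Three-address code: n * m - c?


Break into single-operator statements:
t1 = n * m
t2 = t1 - c


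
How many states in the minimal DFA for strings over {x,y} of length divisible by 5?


Track length mod 5: states 0..4, accept at 0
Minimal DFA: 5 states


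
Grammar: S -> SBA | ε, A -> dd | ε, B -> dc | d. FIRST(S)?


Per alternative of S: FIRST(SBA) = {d}; FIRST(ε) = {ε}
FIRST(S) = {d, ε}


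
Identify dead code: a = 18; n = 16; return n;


a is assigned but never read
Dead: 'a = 18'


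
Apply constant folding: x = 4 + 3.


4 + 3 = 7 at compile time
Optimized: x = 7


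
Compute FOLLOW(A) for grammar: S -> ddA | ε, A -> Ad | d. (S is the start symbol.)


$ ∈ FOLLOW(S). For each A -> αBβ: add FIRST(β)\{ε} to FOLLOW(B); if β nullable, add FOLLOW(A).
FOLLOW(A) = {$, d}


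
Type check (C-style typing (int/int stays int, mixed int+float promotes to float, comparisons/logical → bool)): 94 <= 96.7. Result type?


Operand types: int <= float
Rule: comparison yields bool
Result type: bool


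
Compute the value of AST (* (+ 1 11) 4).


Evaluate inner: (+ 1 11) = 12
Evaluate root: (* 12 4) = 48
Result: 48


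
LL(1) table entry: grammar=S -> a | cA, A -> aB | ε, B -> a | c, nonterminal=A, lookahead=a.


For [A, a]: 'a' ∈ FIRST(aB)
Entry: A -> aB


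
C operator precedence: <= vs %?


'%' is multiplicative (level 10); '<=' is relational (level 7)
Higher level binds tighter
'%' has higher precedence than '<='


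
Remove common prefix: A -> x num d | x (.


Common prefix: 'x'
Factored: A -> x A', A' -> num d | (


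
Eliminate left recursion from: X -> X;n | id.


Left-recursive alternatives: X;n; non-recursive: id
Introduce X': X -> idX', X' -> ;nX' | ε


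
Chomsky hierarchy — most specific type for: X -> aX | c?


Right-linear: every RHS is a terminal or a terminal followed by one nonterminal
Classification: Type 3 (Regular)


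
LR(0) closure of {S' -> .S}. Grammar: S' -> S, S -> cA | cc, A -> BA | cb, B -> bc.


Start: S' -> .S
For each item with dot before a nonterminal B, add B -> .γ for every B-production
Closure: [S' -> .S, S -> .cA, S -> .cc]


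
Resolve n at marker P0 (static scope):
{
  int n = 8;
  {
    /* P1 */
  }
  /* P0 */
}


n declared in the same block as P0
n = 8


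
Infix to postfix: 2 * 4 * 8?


Left to right (same or higher precedence on left)
Postfix: 2 4 * 8 *


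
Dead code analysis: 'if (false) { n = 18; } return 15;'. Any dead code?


condition is constant false, so the whole block is unreachable
Dead: 'if (false) { n = 18; }'


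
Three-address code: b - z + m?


Break into single-operator statements:
t1 = b - z
t2 = t1 + m


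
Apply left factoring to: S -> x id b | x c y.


Common prefix: 'x'
Factored: S -> x S', S' -> id b | c y


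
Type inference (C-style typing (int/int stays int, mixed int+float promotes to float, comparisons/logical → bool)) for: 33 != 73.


Operand types: int != int
Rule: comparison yields bool
Result type: bool


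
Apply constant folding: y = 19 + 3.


19 + 3 = 22 at compile time
Optimized: y = 22


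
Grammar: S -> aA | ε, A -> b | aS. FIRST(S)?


Per alternative of S: FIRST(aA) = {a}; FIRST(ε) = {ε}
FIRST(S) = {a, ε}


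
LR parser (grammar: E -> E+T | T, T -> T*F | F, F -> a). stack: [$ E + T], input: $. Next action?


handle 'E+T' on top; lookahead ∈ FOLLOW(E) = {+, $}
Action: reduce (E -> E+T)


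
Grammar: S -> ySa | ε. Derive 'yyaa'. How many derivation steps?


Derivation: S => ySa => yySaa => yyaa
Steps: 3


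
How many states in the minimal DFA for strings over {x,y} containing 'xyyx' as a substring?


KMP-style automaton: 4 progress states + 1 absorbing accept = 5
Minimal DFA: 5 states


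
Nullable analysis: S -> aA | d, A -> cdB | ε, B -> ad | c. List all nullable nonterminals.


A nonterminal is nullable iff some alternative derives ε (directly, or every symbol in it is nullable)
Nullable: {A}


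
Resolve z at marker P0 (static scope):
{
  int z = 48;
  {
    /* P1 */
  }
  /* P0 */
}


z declared in the same block as P0
z = 48


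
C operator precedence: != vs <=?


'<=' is relational (level 7); '!=' is equality (level 6)
Higher level binds tighter
'<=' has higher precedence than '!='


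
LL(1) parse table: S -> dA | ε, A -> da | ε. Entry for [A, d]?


For [A, d]: 'd' ∈ FIRST(da)
Entry: A -> da


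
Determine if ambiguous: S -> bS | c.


right-linear, alternatives start with distinct terminals 'b' vs 'c': unique leftmost derivation
Unambiguous


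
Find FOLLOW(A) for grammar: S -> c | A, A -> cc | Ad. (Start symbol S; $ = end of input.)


$ ∈ FOLLOW(S). For each A -> αBβ: add FIRST(β)\{ε} to FOLLOW(B); if β nullable, add FOLLOW(A).
FOLLOW(A) = {$, d}


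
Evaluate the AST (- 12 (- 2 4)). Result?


Evaluate inner: (- 2 4) = -2
Evaluate root: (- 12 -2) = 14
Result: 14


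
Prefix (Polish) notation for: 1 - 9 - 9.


left-to-right (same/higher precedence on left): tree is (- (- 1 9) 9)
Prefix: - - 1 9 9


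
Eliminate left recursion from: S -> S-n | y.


Left-recursive alternatives: S-n; non-recursive: y
Introduce S': S -> yS', S' -> -nS' | ε


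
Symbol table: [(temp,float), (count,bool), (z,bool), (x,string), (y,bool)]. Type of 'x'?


Lookup 'x' → type string


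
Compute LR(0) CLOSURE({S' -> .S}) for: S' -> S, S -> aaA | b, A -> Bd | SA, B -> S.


Start: S' -> .S
For each item with dot before a nonterminal B, add B -> .γ for every B-production
Closure: [S' -> .S, S -> .aaA, S -> .b]


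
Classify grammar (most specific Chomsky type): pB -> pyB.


LHS has context (more than one symbol) and |LHS| ≤ |RHS|
Classification: Type 1 (Context-Sensitive)


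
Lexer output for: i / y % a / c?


Scan left to right, longest-match per lexeme
Tokens: ID(i), OP(/), ID(y), OP(%), ID(a), OP(/), ID(c)


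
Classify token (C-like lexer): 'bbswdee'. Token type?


Pattern: letter/underscore followed by alphanumerics, not a keyword
Type: IDENTIFIER


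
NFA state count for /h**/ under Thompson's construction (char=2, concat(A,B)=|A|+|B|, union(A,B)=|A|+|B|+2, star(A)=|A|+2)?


Syntax tree has 1 char leaf(s), 0 union(s), 2 star(s)
chars contribute 1×2 = 2; each union adds +2; each star adds +2
Total: 2 + 0 + 4 = 6 states


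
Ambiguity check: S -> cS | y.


right-linear, alternatives start with distinct terminals 'c' vs 'y': unique leftmost derivation
Unambiguous


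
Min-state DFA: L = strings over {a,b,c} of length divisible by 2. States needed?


Track length mod 2: states 0..1, accept at 0
Minimal DFA: 2 states


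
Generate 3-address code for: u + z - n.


Break into single-operator statements:
t1 = u + z
t2 = t1 - n


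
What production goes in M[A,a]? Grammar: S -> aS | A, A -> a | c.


For [A, a]: 'a' ∈ FIRST(a)
Entry: A -> a


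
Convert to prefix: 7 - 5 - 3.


left-to-right (same/higher precedence on left): tree is (- (- 7 5) 3)
Prefix: - - 7 5 3


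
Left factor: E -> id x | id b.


Common prefix: 'id'
Factored: E -> id E', E' -> x | b


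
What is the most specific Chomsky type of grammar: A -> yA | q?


Right-linear: every RHS is a terminal or a terminal followed by one nonterminal
Classification: Type 3 (Regular)


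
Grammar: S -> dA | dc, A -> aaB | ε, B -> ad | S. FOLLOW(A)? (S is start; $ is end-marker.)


$ ∈ FOLLOW(S). For each A -> αBβ: add FIRST(β)\{ε} to FOLLOW(B); if β nullable, add FOLLOW(A).
FOLLOW(A) = {$}


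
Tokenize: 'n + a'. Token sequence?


Scan left to right, longest-match per lexeme
Tokens: ID(n), OP(+), ID(a)


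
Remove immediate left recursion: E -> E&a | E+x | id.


Left-recursive alternatives: E&a, E+x; non-recursive: id
Introduce E': E -> idE', E' -> &aE' | +xE' | ε


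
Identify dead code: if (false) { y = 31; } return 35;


condition is constant false, so the whole block is unreachable
Dead: 'if (false) { y = 31; }'


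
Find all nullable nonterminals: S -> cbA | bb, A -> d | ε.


A nonterminal is nullable iff some alternative derives ε (directly, or every symbol in it is nullable)
Nullable: {A}


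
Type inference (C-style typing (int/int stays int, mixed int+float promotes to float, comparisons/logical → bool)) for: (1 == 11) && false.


Operand types: bool && bool
Rule: logical operators take bool operands and yield bool
Result type: bool


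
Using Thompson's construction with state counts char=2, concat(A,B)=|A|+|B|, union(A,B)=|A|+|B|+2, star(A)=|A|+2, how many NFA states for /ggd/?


Syntax tree has 3 char leaf(s), 0 union(s), 0 star(s)
chars contribute 3×2 = 6; each union adds +2; each star adds +2
Total: 6 + 0 + 0 = 6 states


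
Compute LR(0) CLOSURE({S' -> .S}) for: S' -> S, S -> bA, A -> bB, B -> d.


Start: S' -> .S
For each item with dot before a nonterminal B, add B -> .γ for every B-production
Closure: [S' -> .S, S -> .bA]


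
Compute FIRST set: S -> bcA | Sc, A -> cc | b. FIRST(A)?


Per alternative of A: FIRST(cc) = {c}; FIRST(b) = {b}
FIRST(A) = {b, c}


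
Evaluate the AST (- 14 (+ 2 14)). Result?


Evaluate inner: (+ 2 14) = 16
Evaluate root: (- 14 16) = -2
Result: -2


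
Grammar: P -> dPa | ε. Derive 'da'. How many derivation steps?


Derivation: P => dPa => da
Steps: 2


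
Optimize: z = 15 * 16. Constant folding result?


15 * 16 = 240 at compile time
Optimized: z = 240


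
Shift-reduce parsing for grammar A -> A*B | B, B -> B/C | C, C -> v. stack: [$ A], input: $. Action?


start symbol A on stack, input exhausted
Action: accept


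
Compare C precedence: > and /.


'/' is multiplicative (level 10); '>' is relational (level 7)
Higher level binds tighter
'/' has higher precedence than '>'


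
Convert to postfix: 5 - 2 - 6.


Left to right (same or higher precedence on left)
Postfix: 5 2 - 6 -


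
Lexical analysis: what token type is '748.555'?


Pattern: digits with a decimal point
Type: FLOAT_LITERAL


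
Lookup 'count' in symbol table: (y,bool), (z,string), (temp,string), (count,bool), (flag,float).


Lookup 'count' → type bool


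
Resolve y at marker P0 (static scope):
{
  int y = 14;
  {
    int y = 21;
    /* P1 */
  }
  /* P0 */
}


y declared in the same block as P0
y = 14


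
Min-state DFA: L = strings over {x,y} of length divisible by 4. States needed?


Track length mod 4: states 0..3, accept at 0
Minimal DFA: 4 states


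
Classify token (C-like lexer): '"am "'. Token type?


Pattern: double-quoted sequence
Type: STRING_LITERAL


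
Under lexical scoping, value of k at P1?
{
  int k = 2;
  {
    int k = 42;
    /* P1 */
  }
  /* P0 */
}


k declared in the same block as P1
k = 42


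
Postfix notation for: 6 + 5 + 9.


Left to right (same or higher precedence on left)
Postfix: 6 5 + 9 +


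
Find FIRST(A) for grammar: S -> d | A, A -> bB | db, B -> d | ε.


Per alternative of A: FIRST(bB) = {b}; FIRST(db) = {d}
FIRST(A) = {b, d}


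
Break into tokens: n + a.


Scan left to right, longest-match per lexeme
Tokens: ID(n), OP(+), ID(a)


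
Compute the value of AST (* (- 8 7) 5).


Evaluate inner: (- 8 7) = 1
Evaluate root: (* 1 5) = 5
Result: 5


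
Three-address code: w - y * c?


Break into single-operator statements:
t1 = y * c
t2 = w - t1


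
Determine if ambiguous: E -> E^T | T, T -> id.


precedence layered via separate nonterminal T: deterministic
Unambiguous


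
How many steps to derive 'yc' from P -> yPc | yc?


Derivation: P => yc
Steps: 1


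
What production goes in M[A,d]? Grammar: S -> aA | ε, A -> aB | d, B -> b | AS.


For [A, d]: 'd' ∈ FIRST(d)
Entry: A -> d


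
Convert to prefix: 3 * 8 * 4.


left-to-right (same/higher precedence on left): tree is (* (* 3 8) 4)
Prefix: * * 3 8 4


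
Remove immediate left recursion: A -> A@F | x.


Left-recursive alternatives: A@F; non-recursive: x
Introduce A': A -> xA', A' -> @FA' | ε


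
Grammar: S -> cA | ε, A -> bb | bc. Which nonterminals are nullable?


A nonterminal is nullable iff some alternative derives ε (directly, or every symbol in it is nullable)
Nullable: {S}


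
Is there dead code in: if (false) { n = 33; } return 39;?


condition is constant false, so the whole block is unreachable
Dead: 'if (false) { n = 33; }'


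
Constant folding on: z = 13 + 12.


13 + 12 = 25 at compile time
Optimized: z = 25


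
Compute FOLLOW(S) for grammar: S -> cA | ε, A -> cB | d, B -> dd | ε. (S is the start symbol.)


$ ∈ FOLLOW(S). For each A -> αBβ: add FIRST(β)\{ε} to FOLLOW(B); if β nullable, add FOLLOW(A).
FOLLOW(S) = {$}


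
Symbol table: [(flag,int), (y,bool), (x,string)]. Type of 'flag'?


Lookup 'flag' → type int


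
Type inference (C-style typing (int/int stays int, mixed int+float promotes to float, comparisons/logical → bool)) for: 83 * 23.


Operand types: int * int
Rule: mixed int/float promotes to float; int/int stays int
Result type: int


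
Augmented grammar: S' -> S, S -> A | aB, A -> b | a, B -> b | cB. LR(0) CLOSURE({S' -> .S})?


Start: S' -> .S
For each item with dot before a nonterminal B, add B -> .γ for every B-production
Closure: [S' -> .S, S -> .A, S -> .aB, A -> .b, A -> .a]


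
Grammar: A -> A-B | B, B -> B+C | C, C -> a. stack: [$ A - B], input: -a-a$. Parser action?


handle 'A-B' on top; lookahead ∈ FOLLOW(A) = {-, $}
Action: reduce (A -> A-B)


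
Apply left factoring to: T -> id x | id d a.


Common prefix: 'id'
Factored: T -> id T', T' -> x | d a


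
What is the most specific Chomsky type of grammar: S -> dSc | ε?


Single nonterminal LHS, but d^n c^n is not regular
Classification: Type 2 (Context-Free)


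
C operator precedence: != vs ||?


'!=' is equality (level 6); '||' is logical OR (level 1)
Higher level binds tighter
'!=' has higher precedence than '||'


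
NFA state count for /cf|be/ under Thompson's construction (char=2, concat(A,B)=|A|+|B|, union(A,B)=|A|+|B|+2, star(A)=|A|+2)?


Syntax tree has 4 char leaf(s), 1 union(s), 0 star(s)
chars contribute 4×2 = 8; each union adds +2; each star adds +2
Total: 8 + 2 + 0 = 10 states
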